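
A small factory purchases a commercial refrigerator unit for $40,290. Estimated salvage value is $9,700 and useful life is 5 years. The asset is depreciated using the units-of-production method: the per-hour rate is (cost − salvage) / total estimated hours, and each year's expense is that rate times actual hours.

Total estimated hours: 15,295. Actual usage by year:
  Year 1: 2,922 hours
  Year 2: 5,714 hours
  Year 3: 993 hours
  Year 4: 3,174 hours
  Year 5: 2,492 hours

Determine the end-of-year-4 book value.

$14,684

Depreciable base = $40,290 − $9,700 = $30,590.
Rate = $30,590 / 15,295 hours = $2 per hour.
Year 1: 2,922 × $2 = $5,844. Book value $34,446.
Year 2: 5,714 × $2 = $11,428. Book value $23,018.
Year 3: 993 × $2 = $1,986. Book value $21,032.
Year 4: 3,174 × $2 = $6,348. Book value $14,684.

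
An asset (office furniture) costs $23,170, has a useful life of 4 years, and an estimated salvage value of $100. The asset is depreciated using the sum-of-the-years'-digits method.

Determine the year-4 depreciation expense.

Depreciable base = $23,170 − $100 = $23,070.
Sum of the years' digits = 4+3+2+1 = 10.
Year 1: $23,070 × 4/10 = $9,228. Book value $13,942.
Year 2: $23,070 × 3/10 = $6,921. Book value $7,021.
Year 3: $23,070 × 2/10 = $4,614. Book value $2,407.
Year 4: $23,070 × 1/10 = $2,307. Book value $100.

$2,307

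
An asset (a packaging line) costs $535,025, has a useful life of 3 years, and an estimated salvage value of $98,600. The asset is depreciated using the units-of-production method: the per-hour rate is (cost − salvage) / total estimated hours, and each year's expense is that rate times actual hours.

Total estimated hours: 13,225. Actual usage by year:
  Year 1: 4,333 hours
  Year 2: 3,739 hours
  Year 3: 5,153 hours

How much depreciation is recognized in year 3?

Depreciable base = $535,025 − $98,600 = $436,425.
Rate = $436,425 / 13,225 hours = $33 per hour.
Year 1: 4,333 × $33 = $142,989. Book value $392,036.
Year 2: 3,739 × $33 = $123,387. Book value $268,649.
Year 3: 5,153 × $33 = $170,049. Book value $98,600.

$170,049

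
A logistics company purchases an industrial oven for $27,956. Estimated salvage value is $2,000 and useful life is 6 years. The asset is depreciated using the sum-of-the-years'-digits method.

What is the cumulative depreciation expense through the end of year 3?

Depreciable base = $27,956 − $2,000 = $25,956.
Sum of the years' digits = 6+5+4+3+2+1 = 21.
Year 1: $25,956 × 6/21 = $7,416. Book value $20,540.
Year 2: $25,956 × 5/21 = $6,180. Book value $14,360.
Year 3: $25,956 × 4/21 = $4,944. Book value $9,416.
Accumulated through year 3 = $27,956 − $9,416 = $18,540.

$18,540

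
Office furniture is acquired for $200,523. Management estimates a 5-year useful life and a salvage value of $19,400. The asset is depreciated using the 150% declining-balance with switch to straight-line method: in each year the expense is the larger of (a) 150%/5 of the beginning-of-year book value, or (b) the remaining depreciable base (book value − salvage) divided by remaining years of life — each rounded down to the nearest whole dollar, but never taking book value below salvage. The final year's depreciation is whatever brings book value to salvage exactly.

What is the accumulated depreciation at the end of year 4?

$156,433

Depreciable base = $200,523 − $19,400 = $181,123.
Year 1: DB = ⌊$200,523 × 150%/5⌋ = $60,156; SL = ⌊$181,123/5⌋ = $36,224 → take DB $60,156. Book value $140,367.
Year 2: DB = ⌊$140,367 × 150%/5⌋ = $42,110; SL = ⌊$120,967/4⌋ = $30,241 → take DB $42,110. Book value $98,257.
Year 3: DB = ⌊$98,257 × 150%/5⌋ = $29,477; SL = ⌊$78,857/3⌋ = $26,285 → take DB $29,477. Book value $68,780.
Year 4: DB = ⌊$68,780 × 150%/5⌋ = $20,634; SL = ⌊$49,380/2⌋ = $24,690 → take SL $24,690. Book value $44,090.
Accumulated through year 4 = $200,523 − $44,090 = $156,433.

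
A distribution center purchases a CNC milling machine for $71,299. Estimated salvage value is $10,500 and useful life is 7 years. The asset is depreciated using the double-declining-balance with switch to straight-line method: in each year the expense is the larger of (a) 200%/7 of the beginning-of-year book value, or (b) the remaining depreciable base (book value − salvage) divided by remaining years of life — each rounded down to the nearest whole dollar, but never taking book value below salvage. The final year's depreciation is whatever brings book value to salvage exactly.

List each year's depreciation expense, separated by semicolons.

$20,371; $14,550; $10,393; $7,424; $5,303; $2,758; $0

Depreciable base = $71,299 − $10,500 = $60,799.
Year 1: DB = ⌊$71,299 × 200%/7⌋ = $20,371; SL = ⌊$60,799/7⌋ = $8,685 → take DB $20,371. Book value $50,928.
Year 2: DB = ⌊$50,928 × 200%/7⌋ = $14,550; SL = ⌊$40,428/6⌋ = $6,738 → take DB $14,550. Book value $36,378.
Year 3: DB = ⌊$36,378 × 200%/7⌋ = $10,393; SL = ⌊$25,878/5⌋ = $5,175 → take DB $10,393. Book value $25,985.
Year 4: DB = ⌊$25,985 × 200%/7⌋ = $7,424; SL = ⌊$15,485/4⌋ = $3,871 → take DB $7,424. Book value $18,561.
Year 5: DB = ⌊$18,561 × 200%/7⌋ = $5,303; SL = ⌊$8,061/3⌋ = $2,687 → take DB $5,303. Book value $13,258.
Year 6: DB = ⌊$13,258 × 200%/7⌋ = $3,788; SL = ⌊$2,758/2⌋ = $1,379 → take DB $3,788, capped at $2,758. Book value $10,500.
Year 7 (final): $10,500 − $10,500 = $0. Book value $10,500.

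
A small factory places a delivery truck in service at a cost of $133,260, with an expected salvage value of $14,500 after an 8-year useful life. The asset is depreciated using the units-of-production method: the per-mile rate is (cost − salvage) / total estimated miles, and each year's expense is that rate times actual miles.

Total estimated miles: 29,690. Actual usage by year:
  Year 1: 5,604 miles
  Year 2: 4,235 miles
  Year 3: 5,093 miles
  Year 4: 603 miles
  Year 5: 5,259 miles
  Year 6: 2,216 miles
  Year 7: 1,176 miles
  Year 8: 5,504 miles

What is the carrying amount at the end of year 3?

$73,532

Depreciable base = $133,260 − $14,500 = $118,760.
Rate = $118,760 / 29,690 miles = $4 per mile.
Year 1: 5,604 × $4 = $22,416. Book value $110,844.
Year 2: 4,235 × $4 = $16,940. Book value $93,904.
Year 3: 5,093 × $4 = $20,372. Book value $73,532.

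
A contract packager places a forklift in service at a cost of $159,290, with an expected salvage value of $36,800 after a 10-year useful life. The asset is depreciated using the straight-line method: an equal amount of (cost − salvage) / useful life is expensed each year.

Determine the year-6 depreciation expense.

$12,249

Depreciable base = $159,290 − $36,800 = $122,490.
Annual expense = $122,490 / 10 = $12,249.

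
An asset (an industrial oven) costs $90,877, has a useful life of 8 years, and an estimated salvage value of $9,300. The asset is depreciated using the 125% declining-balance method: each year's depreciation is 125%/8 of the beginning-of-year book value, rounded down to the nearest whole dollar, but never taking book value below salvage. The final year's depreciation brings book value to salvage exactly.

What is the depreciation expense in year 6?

$6,072

Depreciable base = $90,877 − $9,300 = $81,577.
Year 1: ⌊$90,877 × 125%/8⌋ = $14,199. Book value $76,678.
Year 2: ⌊$76,678 × 125%/8⌋ = $11,980. Book value $64,698.
Year 3: ⌊$64,698 × 125%/8⌋ = $10,109. Book value $54,589.
Year 4: ⌊$54,589 × 125%/8⌋ = $8,529. Book value $46,060.
Year 5: ⌊$46,060 × 125%/8⌋ = $7,196. Book value $38,864.
Year 6: ⌊$38,864 × 125%/8⌋ = $6,072. Book value $32,792.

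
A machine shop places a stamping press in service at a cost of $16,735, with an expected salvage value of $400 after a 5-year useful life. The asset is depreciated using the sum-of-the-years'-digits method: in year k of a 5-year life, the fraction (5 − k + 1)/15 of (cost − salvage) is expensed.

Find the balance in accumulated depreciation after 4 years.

$15,246

Depreciable base = $16,735 − $400 = $16,335.
Sum of the years' digits = 5+4+3+2+1 = 15.
Year 1: $16,335 × 5/15 = $5,445. Book value $11,290.
Year 2: $16,335 × 4/15 = $4,356. Book value $6,934.
Year 3: $16,335 × 3/15 = $3,267. Book value $3,667.
Year 4: $16,335 × 2/15 = $2,178. Book value $1,489.
Accumulated through year 4 = $16,735 − $1,489 = $15,246.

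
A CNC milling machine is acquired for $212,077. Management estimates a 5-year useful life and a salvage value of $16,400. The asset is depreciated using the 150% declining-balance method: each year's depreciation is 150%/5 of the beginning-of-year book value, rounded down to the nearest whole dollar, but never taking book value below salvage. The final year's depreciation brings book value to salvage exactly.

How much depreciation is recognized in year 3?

$31,175

Depreciable base = $212,077 − $16,400 = $195,677.
Year 1: ⌊$212,077 × 150%/5⌋ = $63,623. Book value $148,454.
Year 2: ⌊$148,454 × 150%/5⌋ = $44,536. Book value $103,918.
Year 3: ⌊$103,918 × 150%/5⌋ = $31,175. Book value $72,743.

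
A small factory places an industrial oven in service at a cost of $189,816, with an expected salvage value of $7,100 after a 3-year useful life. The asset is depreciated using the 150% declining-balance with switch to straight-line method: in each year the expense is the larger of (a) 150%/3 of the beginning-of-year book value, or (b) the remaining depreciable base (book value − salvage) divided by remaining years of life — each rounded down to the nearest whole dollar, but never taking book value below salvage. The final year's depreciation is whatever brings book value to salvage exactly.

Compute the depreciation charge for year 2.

$47,454

Depreciable base = $189,816 − $7,100 = $182,716.
Year 1: DB = ⌊$189,816 × 150%/3⌋ = $94,908; SL = ⌊$182,716/3⌋ = $60,905 → take DB $94,908. Book value $94,908.
Year 2: DB = ⌊$94,908 × 150%/3⌋ = $47,454; SL = ⌊$87,808/2⌋ = $43,904 → take DB $47,454. Book value $47,454.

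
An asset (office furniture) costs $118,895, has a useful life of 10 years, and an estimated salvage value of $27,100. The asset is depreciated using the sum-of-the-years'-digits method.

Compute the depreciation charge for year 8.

$5,007

Depreciable base = $118,895 − $27,100 = $91,795.
Sum of the years' digits = 10+9+8+7+6+5+4+3+2+1 = 55.
Year 1: $91,795 × 10/55 = $16,690. Book value $102,205.
Year 2: $91,795 × 9/55 = $15,021. Book value $87,184.
Year 3: $91,795 × 8/55 = $13,352. Book value $73,832.
Year 4: $91,795 × 7/55 = $11,683. Book value $62,149.
Year 5: $91,795 × 6/55 = $10,014. Book value $52,135.
Year 6: $91,795 × 5/55 = $8,345. Book value $43,790.
Year 7: $91,795 × 4/55 = $6,676. Book value $37,114.
Year 8: $91,795 × 3/55 = $5,007. Book value $32,107.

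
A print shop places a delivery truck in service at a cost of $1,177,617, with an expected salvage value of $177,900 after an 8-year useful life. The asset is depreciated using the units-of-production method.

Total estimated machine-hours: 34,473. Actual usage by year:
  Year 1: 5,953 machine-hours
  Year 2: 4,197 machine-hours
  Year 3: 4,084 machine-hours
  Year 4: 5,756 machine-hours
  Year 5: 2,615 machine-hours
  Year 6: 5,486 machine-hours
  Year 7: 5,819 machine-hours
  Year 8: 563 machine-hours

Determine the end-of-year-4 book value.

Depreciable base = $1,177,617 − $177,900 = $999,717.
Rate = $999,717 / 34,473 machine-hours = $29 per machine-hour.
Year 1: 5,953 × $29 = $172,637. Book value $1,004,980.
Year 2: 4,197 × $29 = $121,713. Book value $883,267.
Year 3: 4,084 × $29 = $118,436. Book value $764,831.
Year 4: 5,756 × $29 = $166,924. Book value $597,907.

$597,907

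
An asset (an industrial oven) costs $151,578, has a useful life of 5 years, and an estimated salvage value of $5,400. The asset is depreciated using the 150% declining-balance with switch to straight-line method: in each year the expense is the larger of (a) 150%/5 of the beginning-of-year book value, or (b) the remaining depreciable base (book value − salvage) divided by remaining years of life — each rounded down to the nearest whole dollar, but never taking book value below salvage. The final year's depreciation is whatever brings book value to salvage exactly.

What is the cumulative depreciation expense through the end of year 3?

$100,262

Depreciable base = $151,578 − $5,400 = $146,178.
Year 1: DB = ⌊$151,578 × 150%/5⌋ = $45,473; SL = ⌊$146,178/5⌋ = $29,235 → take DB $45,473. Book value $106,105.
Year 2: DB = ⌊$106,105 × 150%/5⌋ = $31,831; SL = ⌊$100,705/4⌋ = $25,176 → take DB $31,831. Book value $74,274.
Year 3: DB = ⌊$74,274 × 150%/5⌋ = $22,282; SL = ⌊$68,874/3⌋ = $22,958 → take SL $22,958. Book value $51,316.
Accumulated through year 3 = $151,578 − $51,316 = $100,262.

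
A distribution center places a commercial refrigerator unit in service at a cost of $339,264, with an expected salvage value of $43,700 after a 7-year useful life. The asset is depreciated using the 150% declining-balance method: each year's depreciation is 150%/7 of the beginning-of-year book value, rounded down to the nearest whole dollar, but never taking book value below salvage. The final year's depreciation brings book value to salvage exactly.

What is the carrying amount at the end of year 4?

$129,301

Depreciable base = $339,264 − $43,700 = $295,564.
Year 1: ⌊$339,264 × 150%/7⌋ = $72,699. Book value $266,565.
Year 2: ⌊$266,565 × 150%/7⌋ = $57,121. Book value $209,444.
Year 3: ⌊$209,444 × 150%/7⌋ = $44,880. Book value $164,564.
Year 4: ⌊$164,564 × 150%/7⌋ = $35,263. Book value $129,301.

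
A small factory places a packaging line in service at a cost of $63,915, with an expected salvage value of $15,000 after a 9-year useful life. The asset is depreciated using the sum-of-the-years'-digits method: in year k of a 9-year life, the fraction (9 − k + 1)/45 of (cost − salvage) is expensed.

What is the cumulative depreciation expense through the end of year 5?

Depreciable base = $63,915 − $15,000 = $48,915.
Sum of the years' digits = 9+8+7+6+5+4+3+2+1 = 45.
Year 1: $48,915 × 9/45 = $9,783. Book value $54,132.
Year 2: $48,915 × 8/45 = $8,696. Book value $45,436.
Year 3: $48,915 × 7/45 = $7,609. Book value $37,827.
Year 4: $48,915 × 6/45 = $6,522. Book value $31,305.
Year 5: $48,915 × 5/45 = $5,435. Book value $25,870.
Accumulated through year 5 = $63,915 − $25,870 = $38,045.

$38,045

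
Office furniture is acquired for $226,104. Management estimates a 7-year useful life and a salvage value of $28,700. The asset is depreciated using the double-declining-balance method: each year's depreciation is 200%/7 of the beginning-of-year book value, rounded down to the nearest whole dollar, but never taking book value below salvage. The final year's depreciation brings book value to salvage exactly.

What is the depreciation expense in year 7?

Depreciable base = $226,104 − $28,700 = $197,404.
Year 1: ⌊$226,104 × 200%/7⌋ = $64,601. Book value $161,503.
Year 2: ⌊$161,503 × 200%/7⌋ = $46,143. Book value $115,360.
Year 3: ⌊$115,360 × 200%/7⌋ = $32,960. Book value $82,400.
Year 4: ⌊$82,400 × 200%/7⌋ = $23,542. Book value $58,858.
Year 5: ⌊$58,858 × 200%/7⌋ = $16,816. Book value $42,042.
Year 6: ⌊$42,042 × 200%/7⌋ = $12,012. Book value $30,030.
Year 7 (final): $30,030 − $28,700 = $1,330. Book value $28,700.

$1,330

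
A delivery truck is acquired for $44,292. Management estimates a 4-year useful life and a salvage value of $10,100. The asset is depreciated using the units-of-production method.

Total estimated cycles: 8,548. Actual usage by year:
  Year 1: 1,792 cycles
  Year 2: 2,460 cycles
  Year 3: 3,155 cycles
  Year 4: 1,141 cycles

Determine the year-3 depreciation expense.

Depreciable base = $44,292 − $10,100 = $34,192.
Rate = $34,192 / 8,548 cycles = $4 per cycle.
Year 1: 1,792 × $4 = $7,168. Book value $37,124.
Year 2: 2,460 × $4 = $9,840. Book value $27,284.
Year 3: 3,155 × $4 = $12,620. Book value $14,664.

$12,620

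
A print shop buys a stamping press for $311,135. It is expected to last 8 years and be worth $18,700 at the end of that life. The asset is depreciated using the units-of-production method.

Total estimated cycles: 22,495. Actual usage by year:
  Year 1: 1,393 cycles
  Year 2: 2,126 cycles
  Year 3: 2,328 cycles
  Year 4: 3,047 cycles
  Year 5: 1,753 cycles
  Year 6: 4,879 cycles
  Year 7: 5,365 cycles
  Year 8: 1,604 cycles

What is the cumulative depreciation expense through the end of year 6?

$201,838

Depreciable base = $311,135 − $18,700 = $292,435.
Rate = $292,435 / 22,495 cycles = $13 per cycle.
Year 1: 1,393 × $13 = $18,109. Book value $293,026.
Year 2: 2,126 × $13 = $27,638. Book value $265,388.
Year 3: 2,328 × $13 = $30,264. Book value $235,124.
Year 4: 3,047 × $13 = $39,611. Book value $195,513.
Year 5: 1,753 × $13 = $22,789. Book value $172,724.
Year 6: 4,879 × $13 = $63,427. Book value $109,297.
Accumulated through year 6 = $311,135 − $109,297 = $201,838.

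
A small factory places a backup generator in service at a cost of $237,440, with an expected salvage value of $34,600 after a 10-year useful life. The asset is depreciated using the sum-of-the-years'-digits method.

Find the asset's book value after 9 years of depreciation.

Depreciable base = $237,440 − $34,600 = $202,840.
Sum of the years' digits = 10+9+8+7+6+5+4+3+2+1 = 55.
Year 1: $202,840 × 10/55 = $36,880. Book value $200,560.
Year 2: $202,840 × 9/55 = $33,192. Book value $167,368.
Year 3: $202,840 × 8/55 = $29,504. Book value $137,864.
Year 4: $202,840 × 7/55 = $25,816. Book value $112,048.
Year 5: $202,840 × 6/55 = $22,128. Book value $89,920.
Year 6: $202,840 × 5/55 = $18,440. Book value $71,480.
Year 7: $202,840 × 4/55 = $14,752. Book value $56,728.
Year 8: $202,840 × 3/55 = $11,064. Book value $45,664.
Year 9: $202,840 × 2/55 = $7,376. Book value $38,288.

$38,288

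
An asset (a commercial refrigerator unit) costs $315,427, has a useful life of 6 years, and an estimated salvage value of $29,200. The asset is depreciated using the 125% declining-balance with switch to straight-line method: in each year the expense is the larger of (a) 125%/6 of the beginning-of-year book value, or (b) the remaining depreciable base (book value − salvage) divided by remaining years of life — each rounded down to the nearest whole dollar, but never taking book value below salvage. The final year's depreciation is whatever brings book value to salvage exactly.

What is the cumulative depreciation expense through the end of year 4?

Depreciable base = $315,427 − $29,200 = $286,227.
Year 1: DB = ⌊$315,427 × 125%/6⌋ = $65,713; SL = ⌊$286,227/6⌋ = $47,704 → take DB $65,713. Book value $249,714.
Year 2: DB = ⌊$249,714 × 125%/6⌋ = $52,023; SL = ⌊$220,514/5⌋ = $44,102 → take DB $52,023. Book value $197,691.
Year 3: DB = ⌊$197,691 × 125%/6⌋ = $41,185; SL = ⌊$168,491/4⌋ = $42,122 → take SL $42,122. Book value $155,569.
Year 4: DB = ⌊$155,569 × 125%/6⌋ = $32,410; SL = ⌊$126,369/3⌋ = $42,123 → take SL $42,123. Book value $113,446.
Accumulated through year 4 = $315,427 − $113,446 = $201,981.

$201,981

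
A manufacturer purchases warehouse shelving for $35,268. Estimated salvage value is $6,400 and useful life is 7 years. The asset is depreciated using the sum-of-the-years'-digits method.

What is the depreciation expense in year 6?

$2,062

Depreciable base = $35,268 − $6,400 = $28,868.
Sum of the years' digits = 7+6+5+4+3+2+1 = 28.
Year 1: $28,868 × 7/28 = $7,217. Book value $28,051.
Year 2: $28,868 × 6/28 = $6,186. Book value $21,865.
Year 3: $28,868 × 5/28 = $5,155. Book value $16,710.
Year 4: $28,868 × 4/28 = $4,124. Book value $12,586.
Year 5: $28,868 × 3/28 = $3,093. Book value $9,493.
Year 6: $28,868 × 2/28 = $2,062. Book value $7,431.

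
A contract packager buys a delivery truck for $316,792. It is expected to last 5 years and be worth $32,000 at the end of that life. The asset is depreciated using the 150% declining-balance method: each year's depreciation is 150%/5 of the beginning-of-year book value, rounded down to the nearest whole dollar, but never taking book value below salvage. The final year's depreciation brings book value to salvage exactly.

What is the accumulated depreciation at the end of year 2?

$161,563

Depreciable base = $316,792 − $32,000 = $284,792.
Year 1: ⌊$316,792 × 150%/5⌋ = $95,037. Book value $221,755.
Year 2: ⌊$221,755 × 150%/5⌋ = $66,526. Book value $155,229.
Accumulated through year 2 = $316,792 − $155,229 = $161,563.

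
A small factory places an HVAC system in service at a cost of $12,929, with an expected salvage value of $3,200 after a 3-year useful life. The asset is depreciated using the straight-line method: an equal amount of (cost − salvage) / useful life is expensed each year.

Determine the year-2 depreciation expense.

$3,243

Depreciable base = $12,929 − $3,200 = $9,729.
Annual expense = $9,729 / 3 = $3,243.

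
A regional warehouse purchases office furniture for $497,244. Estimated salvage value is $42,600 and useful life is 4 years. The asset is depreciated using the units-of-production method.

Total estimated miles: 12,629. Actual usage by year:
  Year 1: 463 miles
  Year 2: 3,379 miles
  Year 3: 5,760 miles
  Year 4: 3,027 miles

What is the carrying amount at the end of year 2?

$358,932

Depreciable base = $497,244 − $42,600 = $454,644.
Rate = $454,644 / 12,629 miles = $36 per mile.
Year 1: 463 × $36 = $16,668. Book value $480,576.
Year 2: 3,379 × $36 = $121,644. Book value $358,932.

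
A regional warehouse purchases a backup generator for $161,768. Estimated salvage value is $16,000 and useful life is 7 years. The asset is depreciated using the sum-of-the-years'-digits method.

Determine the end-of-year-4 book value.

$47,236

Depreciable base = $161,768 − $16,000 = $145,768.
Sum of the years' digits = 7+6+5+4+3+2+1 = 28.
Year 1: $145,768 × 7/28 = $36,442. Book value $125,326.
Year 2: $145,768 × 6/28 = $31,236. Book value $94,090.
Year 3: $145,768 × 5/28 = $26,030. Book value $68,060.
Year 4: $145,768 × 4/28 = $20,824. Book value $47,236.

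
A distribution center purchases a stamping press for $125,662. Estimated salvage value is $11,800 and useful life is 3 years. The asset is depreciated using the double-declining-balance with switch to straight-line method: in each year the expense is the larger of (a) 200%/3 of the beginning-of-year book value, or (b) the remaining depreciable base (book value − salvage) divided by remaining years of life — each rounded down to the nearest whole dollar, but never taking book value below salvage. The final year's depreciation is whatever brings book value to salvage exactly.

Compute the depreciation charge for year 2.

$27,925

Depreciable base = $125,662 − $11,800 = $113,862.
Year 1: DB = ⌊$125,662 × 200%/3⌋ = $83,774; SL = ⌊$113,862/3⌋ = $37,954 → take DB $83,774. Book value $41,888.
Year 2: DB = ⌊$41,888 × 200%/3⌋ = $27,925; SL = ⌊$30,088/2⌋ = $15,044 → take DB $27,925. Book value $13,963.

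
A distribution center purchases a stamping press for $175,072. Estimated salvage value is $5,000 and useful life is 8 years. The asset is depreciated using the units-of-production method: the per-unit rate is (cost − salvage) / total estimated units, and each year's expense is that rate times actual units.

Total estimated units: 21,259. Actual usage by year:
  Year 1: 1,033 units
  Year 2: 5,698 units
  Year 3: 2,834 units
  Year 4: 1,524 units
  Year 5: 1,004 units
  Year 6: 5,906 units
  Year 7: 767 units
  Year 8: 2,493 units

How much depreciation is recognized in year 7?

$6,136

Depreciable base = $175,072 − $5,000 = $170,072.
Rate = $170,072 / 21,259 units = $8 per unit.
Year 1: 1,033 × $8 = $8,264. Book value $166,808.
Year 2: 5,698 × $8 = $45,584. Book value $121,224.
Year 3: 2,834 × $8 = $22,672. Book value $98,552.
Year 4: 1,524 × $8 = $12,192. Book value $86,360.
Year 5: 1,004 × $8 = $8,032. Book value $78,328.
Year 6: 5,906 × $8 = $47,248. Book value $31,080.
Year 7: 767 × $8 = $6,136. Book value $24,944.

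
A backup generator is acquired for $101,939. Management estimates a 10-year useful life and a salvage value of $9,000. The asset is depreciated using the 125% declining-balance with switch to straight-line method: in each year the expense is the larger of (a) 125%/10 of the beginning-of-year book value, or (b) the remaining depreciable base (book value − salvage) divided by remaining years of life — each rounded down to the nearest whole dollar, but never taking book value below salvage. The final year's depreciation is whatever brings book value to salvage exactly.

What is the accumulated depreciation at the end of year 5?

Depreciable base = $101,939 − $9,000 = $92,939.
Year 1: DB = ⌊$101,939 × 125%/10⌋ = $12,742; SL = ⌊$92,939/10⌋ = $9,293 → take DB $12,742. Book value $89,197.
Year 2: DB = ⌊$89,197 × 125%/10⌋ = $11,149; SL = ⌊$80,197/9⌋ = $8,910 → take DB $11,149. Book value $78,048.
Year 3: DB = ⌊$78,048 × 125%/10⌋ = $9,756; SL = ⌊$69,048/8⌋ = $8,631 → take DB $9,756. Book value $68,292.
Year 4: DB = ⌊$68,292 × 125%/10⌋ = $8,536; SL = ⌊$59,292/7⌋ = $8,470 → take DB $8,536. Book value $59,756.
Year 5: DB = ⌊$59,756 × 125%/10⌋ = $7,469; SL = ⌊$50,756/6⌋ = $8,459 → take SL $8,459. Book value $51,297.
Accumulated through year 5 = $101,939 − $51,297 = $50,642.

$50,642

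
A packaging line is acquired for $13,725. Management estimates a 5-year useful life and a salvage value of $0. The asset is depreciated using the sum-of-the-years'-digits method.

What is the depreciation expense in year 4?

$1,830

Depreciable base = $13,725 − $0 = $13,725.
Sum of the years' digits = 5+4+3+2+1 = 15.
Year 1: $13,725 × 5/15 = $4,575. Book value $9,150.
Year 2: $13,725 × 4/15 = $3,660. Book value $5,490.
Year 3: $13,725 × 3/15 = $2,745. Book value $2,745.
Year 4: $13,725 × 2/15 = $1,830. Book value $915.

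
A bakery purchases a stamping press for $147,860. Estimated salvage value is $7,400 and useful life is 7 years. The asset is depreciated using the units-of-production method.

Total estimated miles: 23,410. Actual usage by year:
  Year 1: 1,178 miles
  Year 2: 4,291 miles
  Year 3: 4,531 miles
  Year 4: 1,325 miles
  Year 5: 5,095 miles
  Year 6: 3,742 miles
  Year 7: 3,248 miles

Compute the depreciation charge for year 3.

$27,186

Depreciable base = $147,860 − $7,400 = $140,460.
Rate = $140,460 / 23,410 miles = $6 per mile.
Year 1: 1,178 × $6 = $7,068. Book value $140,792.
Year 2: 4,291 × $6 = $25,746. Book value $115,046.
Year 3: 4,531 × $6 = $27,186. Book value $87,860.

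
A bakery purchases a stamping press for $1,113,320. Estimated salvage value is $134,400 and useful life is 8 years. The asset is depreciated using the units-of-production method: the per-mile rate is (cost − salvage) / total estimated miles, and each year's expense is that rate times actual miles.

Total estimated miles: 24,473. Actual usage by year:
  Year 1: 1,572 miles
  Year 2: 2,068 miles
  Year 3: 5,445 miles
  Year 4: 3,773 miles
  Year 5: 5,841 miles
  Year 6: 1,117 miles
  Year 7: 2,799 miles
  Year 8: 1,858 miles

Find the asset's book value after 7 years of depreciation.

$208,720

Depreciable base = $1,113,320 − $134,400 = $978,920.
Rate = $978,920 / 24,473 miles = $40 per mile.
Year 1: 1,572 × $40 = $62,880. Book value $1,050,440.
Year 2: 2,068 × $40 = $82,720. Book value $967,720.
Year 3: 5,445 × $40 = $217,800. Book value $749,920.
Year 4: 3,773 × $40 = $150,920. Book value $599,000.
Year 5: 5,841 × $40 = $233,640. Book value $365,360.
Year 6: 1,117 × $40 = $44,680. Book value $320,680.
Year 7: 2,799 × $40 = $111,960. Book value $208,720.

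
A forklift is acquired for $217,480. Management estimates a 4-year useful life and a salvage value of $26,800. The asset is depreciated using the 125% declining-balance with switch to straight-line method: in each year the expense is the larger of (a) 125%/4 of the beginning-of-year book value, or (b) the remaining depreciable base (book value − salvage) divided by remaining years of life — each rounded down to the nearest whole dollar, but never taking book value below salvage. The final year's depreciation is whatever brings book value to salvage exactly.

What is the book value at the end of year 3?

$64,797

Depreciable base = $217,480 − $26,800 = $190,680.
Year 1: DB = ⌊$217,480 × 125%/4⌋ = $67,962; SL = ⌊$190,680/4⌋ = $47,670 → take DB $67,962. Book value $149,518.
Year 2: DB = ⌊$149,518 × 125%/4⌋ = $46,724; SL = ⌊$122,718/3⌋ = $40,906 → take DB $46,724. Book value $102,794.
Year 3: DB = ⌊$102,794 × 125%/4⌋ = $32,123; SL = ⌊$75,994/2⌋ = $37,997 → take SL $37,997. Book value $64,797.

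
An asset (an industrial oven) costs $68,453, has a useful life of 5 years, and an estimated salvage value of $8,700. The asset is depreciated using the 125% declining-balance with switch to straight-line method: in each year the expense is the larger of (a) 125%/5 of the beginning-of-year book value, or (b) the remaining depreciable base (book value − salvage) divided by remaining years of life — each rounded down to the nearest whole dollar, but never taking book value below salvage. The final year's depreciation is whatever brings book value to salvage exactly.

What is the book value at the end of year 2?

Depreciable base = $68,453 − $8,700 = $59,753.
Year 1: DB = ⌊$68,453 × 125%/5⌋ = $17,113; SL = ⌊$59,753/5⌋ = $11,950 → take DB $17,113. Book value $51,340.
Year 2: DB = ⌊$51,340 × 125%/5⌋ = $12,835; SL = ⌊$42,640/4⌋ = $10,660 → take DB $12,835. Book value $38,505.

$38,505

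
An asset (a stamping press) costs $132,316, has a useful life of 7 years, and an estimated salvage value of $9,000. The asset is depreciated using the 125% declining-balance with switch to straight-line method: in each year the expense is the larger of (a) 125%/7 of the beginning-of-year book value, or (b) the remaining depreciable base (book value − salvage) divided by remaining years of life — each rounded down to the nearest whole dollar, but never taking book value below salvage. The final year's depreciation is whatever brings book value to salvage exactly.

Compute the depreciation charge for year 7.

$16,057

Depreciable base = $132,316 − $9,000 = $123,316.
Year 1: DB = ⌊$132,316 × 125%/7⌋ = $23,627; SL = ⌊$123,316/7⌋ = $17,616 → take DB $23,627. Book value $108,689.
Year 2: DB = ⌊$108,689 × 125%/7⌋ = $19,408; SL = ⌊$99,689/6⌋ = $16,614 → take DB $19,408. Book value $89,281.
Year 3: DB = ⌊$89,281 × 125%/7⌋ = $15,943; SL = ⌊$80,281/5⌋ = $16,056 → take SL $16,056. Book value $73,225.
Year 4: DB = ⌊$73,225 × 125%/7⌋ = $13,075; SL = ⌊$64,225/4⌋ = $16,056 → take SL $16,056. Book value $57,169.
Year 5: DB = ⌊$57,169 × 125%/7⌋ = $10,208; SL = ⌊$48,169/3⌋ = $16,056 → take SL $16,056. Book value $41,113.
Year 6: DB = ⌊$41,113 × 125%/7⌋ = $7,341; SL = ⌊$32,113/2⌋ = $16,056 → take SL $16,056. Book value $25,057.
Year 7 (final): $25,057 − $9,000 = $16,057. Book value $9,000.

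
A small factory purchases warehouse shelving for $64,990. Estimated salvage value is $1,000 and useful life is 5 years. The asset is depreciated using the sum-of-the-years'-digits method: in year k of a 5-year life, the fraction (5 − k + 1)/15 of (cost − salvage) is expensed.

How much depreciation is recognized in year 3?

Depreciable base = $64,990 − $1,000 = $63,990.
Sum of the years' digits = 5+4+3+2+1 = 15.
Year 1: $63,990 × 5/15 = $21,330. Book value $43,660.
Year 2: $63,990 × 4/15 = $17,064. Book value $26,596.
Year 3: $63,990 × 3/15 = $12,798. Book value $13,798.

$12,798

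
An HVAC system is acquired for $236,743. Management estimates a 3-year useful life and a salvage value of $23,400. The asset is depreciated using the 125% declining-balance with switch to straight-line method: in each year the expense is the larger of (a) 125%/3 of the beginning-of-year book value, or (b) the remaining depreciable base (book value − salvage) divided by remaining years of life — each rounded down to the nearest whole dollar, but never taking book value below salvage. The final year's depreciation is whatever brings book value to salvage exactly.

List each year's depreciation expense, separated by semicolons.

Depreciable base = $236,743 − $23,400 = $213,343.
Year 1: DB = ⌊$236,743 × 125%/3⌋ = $98,642; SL = ⌊$213,343/3⌋ = $71,114 → take DB $98,642. Book value $138,101.
Year 2: DB = ⌊$138,101 × 125%/3⌋ = $57,542; SL = ⌊$114,701/2⌋ = $57,350 → take DB $57,542. Book value $80,559.
Year 3 (final): $80,559 − $23,400 = $57,159. Book value $23,400.

$98,642; $57,542; $57,159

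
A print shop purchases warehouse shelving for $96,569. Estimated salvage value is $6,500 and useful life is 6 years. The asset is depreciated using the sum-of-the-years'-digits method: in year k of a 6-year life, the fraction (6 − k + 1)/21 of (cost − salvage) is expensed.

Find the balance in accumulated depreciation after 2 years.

$47,179

Depreciable base = $96,569 − $6,500 = $90,069.
Sum of the years' digits = 6+5+4+3+2+1 = 21.
Year 1: $90,069 × 6/21 = $25,734. Book value $70,835.
Year 2: $90,069 × 5/21 = $21,445. Book value $49,390.
Accumulated through year 2 = $96,569 − $49,390 = $47,179.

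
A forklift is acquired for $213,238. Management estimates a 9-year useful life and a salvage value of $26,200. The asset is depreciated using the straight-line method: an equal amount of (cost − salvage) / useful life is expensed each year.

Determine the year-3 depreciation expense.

$20,782

Depreciable base = $213,238 − $26,200 = $187,038.
Annual expense = $187,038 / 9 = $20,782.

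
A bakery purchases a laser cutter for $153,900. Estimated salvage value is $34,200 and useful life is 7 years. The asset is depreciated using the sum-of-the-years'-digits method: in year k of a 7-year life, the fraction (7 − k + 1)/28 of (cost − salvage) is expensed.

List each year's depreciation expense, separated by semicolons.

Depreciable base = $153,900 − $34,200 = $119,700.
Sum of the years' digits = 7+6+5+4+3+2+1 = 28.
Year 1: $119,700 × 7/28 = $29,925. Book value $123,975.
Year 2: $119,700 × 6/28 = $25,650. Book value $98,325.
Year 3: $119,700 × 5/28 = $21,375. Book value $76,950.
Year 4: $119,700 × 4/28 = $17,100. Book value $59,850.
Year 5: $119,700 × 3/28 = $12,825. Book value $47,025.
Year 6: $119,700 × 2/28 = $8,550. Book value $38,475.
Year 7: $119,700 × 1/28 = $4,275. Book value $34,200.

$29,925; $25,650; $21,375; $17,100; $12,825; $8,550; $4,275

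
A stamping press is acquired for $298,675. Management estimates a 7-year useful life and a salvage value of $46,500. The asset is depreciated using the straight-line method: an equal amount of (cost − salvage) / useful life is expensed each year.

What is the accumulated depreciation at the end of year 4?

$144,100

Depreciable base = $298,675 − $46,500 = $252,175.
Annual expense = $252,175 / 7 = $36,025.
End of year 1: book value $262,650.
End of year 2: book value $226,625.
End of year 3: book value $190,600.
End of year 4: book value $154,575.
Accumulated through year 4 = $298,675 − $154,575 = $144,100.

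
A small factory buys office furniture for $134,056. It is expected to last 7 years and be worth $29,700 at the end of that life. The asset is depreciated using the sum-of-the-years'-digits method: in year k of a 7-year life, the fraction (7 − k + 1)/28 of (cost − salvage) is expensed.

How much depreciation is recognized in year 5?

Depreciable base = $134,056 − $29,700 = $104,356.
Sum of the years' digits = 7+6+5+4+3+2+1 = 28.
Year 1: $104,356 × 7/28 = $26,089. Book value $107,967.
Year 2: $104,356 × 6/28 = $22,362. Book value $85,605.
Year 3: $104,356 × 5/28 = $18,635. Book value $66,970.
Year 4: $104,356 × 4/28 = $14,908. Book value $52,062.
Year 5: $104,356 × 3/28 = $11,181. Book value $40,881.

$11,181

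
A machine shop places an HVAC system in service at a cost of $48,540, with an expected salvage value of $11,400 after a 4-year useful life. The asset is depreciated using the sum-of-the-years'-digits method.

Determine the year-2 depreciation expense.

Depreciable base = $48,540 − $11,400 = $37,140.
Sum of the years' digits = 4+3+2+1 = 10.
Year 1: $37,140 × 4/10 = $14,856. Book value $33,684.
Year 2: $37,140 × 3/10 = $11,142. Book value $22,542.

$11,142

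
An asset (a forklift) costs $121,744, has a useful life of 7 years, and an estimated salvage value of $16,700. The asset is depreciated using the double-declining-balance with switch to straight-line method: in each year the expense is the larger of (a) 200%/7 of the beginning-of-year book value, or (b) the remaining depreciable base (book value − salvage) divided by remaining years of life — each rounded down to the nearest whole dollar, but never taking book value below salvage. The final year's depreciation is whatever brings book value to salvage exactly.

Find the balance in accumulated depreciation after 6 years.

Depreciable base = $121,744 − $16,700 = $105,044.
Year 1: DB = ⌊$121,744 × 200%/7⌋ = $34,784; SL = ⌊$105,044/7⌋ = $15,006 → take DB $34,784. Book value $86,960.
Year 2: DB = ⌊$86,960 × 200%/7⌋ = $24,845; SL = ⌊$70,260/6⌋ = $11,710 → take DB $24,845. Book value $62,115.
Year 3: DB = ⌊$62,115 × 200%/7⌋ = $17,747; SL = ⌊$45,415/5⌋ = $9,083 → take DB $17,747. Book value $44,368.
Year 4: DB = ⌊$44,368 × 200%/7⌋ = $12,676; SL = ⌊$27,668/4⌋ = $6,917 → take DB $12,676. Book value $31,692.
Year 5: DB = ⌊$31,692 × 200%/7⌋ = $9,054; SL = ⌊$14,992/3⌋ = $4,997 → take DB $9,054. Book value $22,638.
Year 6: DB = ⌊$22,638 × 200%/7⌋ = $6,468; SL = ⌊$5,938/2⌋ = $2,969 → take DB $6,468, capped at $5,938. Book value $16,700.
Accumulated through year 6 = $121,744 − $16,700 = $105,044.

$105,044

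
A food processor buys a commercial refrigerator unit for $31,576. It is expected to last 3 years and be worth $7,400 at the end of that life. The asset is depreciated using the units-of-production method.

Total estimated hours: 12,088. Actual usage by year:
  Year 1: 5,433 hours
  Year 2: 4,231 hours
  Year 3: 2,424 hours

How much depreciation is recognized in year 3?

$4,848

Depreciable base = $31,576 − $7,400 = $24,176.
Rate = $24,176 / 12,088 hours = $2 per hour.
Year 1: 5,433 × $2 = $10,866. Book value $20,710.
Year 2: 4,231 × $2 = $8,462. Book value $12,248.
Year 3: 2,424 × $2 = $4,848. Book value $7,400.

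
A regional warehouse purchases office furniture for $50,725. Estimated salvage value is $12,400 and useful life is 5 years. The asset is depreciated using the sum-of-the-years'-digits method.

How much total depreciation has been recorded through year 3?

$30,660

Depreciable base = $50,725 − $12,400 = $38,325.
Sum of the years' digits = 5+4+3+2+1 = 15.
Year 1: $38,325 × 5/15 = $12,775. Book value $37,950.
Year 2: $38,325 × 4/15 = $10,220. Book value $27,730.
Year 3: $38,325 × 3/15 = $7,665. Book value $20,065.
Accumulated through year 3 = $50,725 − $20,065 = $30,660.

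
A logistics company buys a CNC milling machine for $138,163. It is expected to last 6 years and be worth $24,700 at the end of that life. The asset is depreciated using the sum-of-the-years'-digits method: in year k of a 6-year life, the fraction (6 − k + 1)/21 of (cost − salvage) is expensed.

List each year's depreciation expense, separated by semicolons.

$32,418; $27,015; $21,612; $16,209; $10,806; $5,403

Depreciable base = $138,163 − $24,700 = $113,463.
Sum of the years' digits = 6+5+4+3+2+1 = 21.
Year 1: $113,463 × 6/21 = $32,418. Book value $105,745.
Year 2: $113,463 × 5/21 = $27,015. Book value $78,730.
Year 3: $113,463 × 4/21 = $21,612. Book value $57,118.
Year 4: $113,463 × 3/21 = $16,209. Book value $40,909.
Year 5: $113,463 × 2/21 = $10,806. Book value $30,103.
Year 6: $113,463 × 1/21 = $5,403. Book value $24,700.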